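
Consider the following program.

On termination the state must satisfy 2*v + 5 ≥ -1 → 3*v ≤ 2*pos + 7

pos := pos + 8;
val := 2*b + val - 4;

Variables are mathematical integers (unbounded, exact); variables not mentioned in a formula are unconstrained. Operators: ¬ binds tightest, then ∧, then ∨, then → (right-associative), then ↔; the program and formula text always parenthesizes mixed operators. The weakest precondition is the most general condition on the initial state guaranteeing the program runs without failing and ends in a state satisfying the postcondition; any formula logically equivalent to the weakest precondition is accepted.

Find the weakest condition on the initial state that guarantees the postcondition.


Working backward. After the program, the postcondition 2*v + 5 ≥ -1 → 3*v ≤ 2*pos + 7 must hold; in canonical form it is 2*v ≥ -6 → 3*v ≤ 2*pos + 7.
Before val := 2*b + val - 4: 2*v ≥ -6 → 3*v ≤ 2*pos + 7
Before pos := pos + 8: 2*v ≥ -6 → 3*v ≤ 2*pos + 23
Answer: WP = 2*v ≥ -6 → 3*v ≤ 2*pos + 23


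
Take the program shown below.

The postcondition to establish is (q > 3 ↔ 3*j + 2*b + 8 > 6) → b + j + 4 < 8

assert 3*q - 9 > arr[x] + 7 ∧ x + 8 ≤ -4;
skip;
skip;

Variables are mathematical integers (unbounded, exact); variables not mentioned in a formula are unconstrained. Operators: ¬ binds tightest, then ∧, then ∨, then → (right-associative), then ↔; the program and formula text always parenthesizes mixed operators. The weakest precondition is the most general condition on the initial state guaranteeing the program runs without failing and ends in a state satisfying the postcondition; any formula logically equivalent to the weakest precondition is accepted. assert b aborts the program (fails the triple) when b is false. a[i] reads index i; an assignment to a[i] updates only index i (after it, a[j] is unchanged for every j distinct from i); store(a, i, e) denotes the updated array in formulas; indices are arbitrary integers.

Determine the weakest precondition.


Working backward. After the program, the postcondition (q > 3 ↔ 3*j + 2*b + 8 > 6) → b + j + 4 < 8 must hold; in canonical form it is (q > 3 ↔ 2*b + 3*j > -2) → b + j < 4.
Before skip: (q > 3 ↔ 2*b + 3*j > -2) → b + j < 4
Before skip: (q > 3 ↔ 2*b + 3*j > -2) → b + j < 4
Before assert 3*q - 9 > arr[x] + 7 ∧ x + 8 ≤ -4: 3*q > arr[x] + 16 ∧ x ≤ -12 ∧ ((q > 3 ↔ 2*b + 3*j > -2) → b + j < 4)
Answer: WP = 3*q > arr[x] + 16 ∧ x ≤ -12 ∧ ((q > 3 ↔ 2*b + 3*j > -2) → b + j < 4)


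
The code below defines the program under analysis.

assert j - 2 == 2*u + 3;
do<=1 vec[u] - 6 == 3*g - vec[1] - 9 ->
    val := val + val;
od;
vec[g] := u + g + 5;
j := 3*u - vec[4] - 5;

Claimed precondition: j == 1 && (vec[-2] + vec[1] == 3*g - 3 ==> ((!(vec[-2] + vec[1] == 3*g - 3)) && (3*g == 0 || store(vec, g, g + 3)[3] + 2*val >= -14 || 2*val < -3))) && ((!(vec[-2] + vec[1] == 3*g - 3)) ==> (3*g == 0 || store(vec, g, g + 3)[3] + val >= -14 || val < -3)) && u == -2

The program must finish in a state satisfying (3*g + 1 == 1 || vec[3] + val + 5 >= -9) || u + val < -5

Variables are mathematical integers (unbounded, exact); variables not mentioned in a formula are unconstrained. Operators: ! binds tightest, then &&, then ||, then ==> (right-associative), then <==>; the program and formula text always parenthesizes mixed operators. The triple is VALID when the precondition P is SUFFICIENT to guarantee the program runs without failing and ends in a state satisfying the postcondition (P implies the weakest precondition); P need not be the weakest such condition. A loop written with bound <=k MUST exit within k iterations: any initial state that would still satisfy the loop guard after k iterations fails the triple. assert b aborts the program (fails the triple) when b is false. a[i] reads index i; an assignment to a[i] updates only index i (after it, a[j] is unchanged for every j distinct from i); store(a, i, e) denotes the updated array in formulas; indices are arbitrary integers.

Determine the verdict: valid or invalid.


Working backward. After the program, the postcondition (3*g + 1 == 1 || vec[3] + val + 5 >= -9) || u + val < -5 must hold; in canonical form it is 3*g == 0 || vec[3] + val >= -14 || u + val < -5.
Before j := 3*u - vec[4] - 5: 3*g == 0 || vec[3] + val >= -14 || u + val < -5
Before vec[g] := u + g + 5: 3*g == 0 || store(vec, g, g + u + 5)[3] + val >= -14 || u + val < -5
Before the loop (bound <=1), unroll the exhaustion recursion (WP_0 = exit-now case; WP_j = one more guarded iteration, up to j = 1):
  WP_0: (!(vec[1] + vec[u] == 3*g - 3)) && (3*g == 0 || store(vec, g, g + u + 5)[3] + val >= -14 || u + val < -5)
  WP_1: (vec[1] + vec[u] == 3*g - 3 ==> ((!(vec[1] + vec[u] == 3*g - 3)) && (3*g == 0 || store(vec, g, g + u + 5)[3] + 2*val >= -14 || u + 2*val < -5))) && ((!(vec[1] + vec[u] == 3*g - 3)) ==> (3*g == 0 || store(vec, g, g + u + 5)[3] + val >= -14 || u + val < -5))
So before the loop: (vec[1] + vec[u] == 3*g - 3 ==> ((!(vec[1] + vec[u] == 3*g - 3)) && (3*g == 0 || store(vec, g, g + u + 5)[3] + 2*val >= -14 || u + 2*val < -5))) && ((!(vec[1] + vec[u] == 3*g - 3)) ==> (3*g == 0 || store(vec, g, g + u + 5)[3] + val >= -14 || u + val < -5))
Before assert j - 2 == 2*u + 3: j == 2*u + 5 && (vec[1] + vec[u] == 3*g - 3 ==> ((!(vec[1] + vec[u] == 3*g - 3)) && (3*g == 0 || store(vec, g, g + u + 5)[3] + 2*val >= -14 || u + 2*val < -5))) && ((!(vec[1] + vec[u] == 3*g - 3)) ==> (3*g == 0 || store(vec, g, g + u + 5)[3] + val >= -14 || u + val < -5))
The weakest precondition is j == 2*u + 5 && (vec[1] + vec[u] == 3*g - 3 ==> ((!(vec[1] + vec[u] == 3*g - 3)) && (3*g == 0 || store(vec, g, g + u + 5)[3] + 2*val >= -14 || u + 2*val < -5))) && ((!(vec[1] + vec[u] == 3*g - 3)) ==> (3*g == 0 || store(vec, g, g + u + 5)[3] + val >= -14 || u + val < -5)).
Check whether j == 1 && (vec[-2] + vec[1] == 3*g - 3 ==> ((!(vec[-2] + vec[1] == 3*g - 3)) && (3*g == 0 || store(vec, g, g + 3)[3] + 2*val >= -14 || 2*val < -3))) && ((!(vec[-2] + vec[1] == 3*g - 3)) ==> (3*g == 0 || store(vec, g, g + 3)[3] + val >= -14 || val < -3)) && u == -2 implies it.
Every state satisfying the precondition satisfies the weakest precondition: the implication holds.
Answer: valid


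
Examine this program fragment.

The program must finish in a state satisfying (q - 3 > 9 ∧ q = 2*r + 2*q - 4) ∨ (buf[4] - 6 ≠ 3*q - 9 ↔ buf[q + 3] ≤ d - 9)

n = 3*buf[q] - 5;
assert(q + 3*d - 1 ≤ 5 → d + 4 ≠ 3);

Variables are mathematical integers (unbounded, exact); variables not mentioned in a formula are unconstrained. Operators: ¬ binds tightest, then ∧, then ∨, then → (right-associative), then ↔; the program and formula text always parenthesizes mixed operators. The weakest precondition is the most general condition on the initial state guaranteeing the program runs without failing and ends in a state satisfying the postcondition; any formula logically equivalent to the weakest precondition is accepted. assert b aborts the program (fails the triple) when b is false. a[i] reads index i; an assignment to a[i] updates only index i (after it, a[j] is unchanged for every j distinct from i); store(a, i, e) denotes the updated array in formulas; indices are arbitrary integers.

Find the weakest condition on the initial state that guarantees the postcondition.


Working backward. After the program, the postcondition (q - 3 > 9 ∧ q = 2*r + 2*q - 4) ∨ (buf[4] - 6 ≠ 3*q - 9 ↔ buf[q + 3] ≤ d - 9) must hold; in canonical form it is (q > 12 ∧ q + 2*r = 4) ∨ (buf[4] ≠ 3*q - 3 ↔ buf[q + 3] ≤ d - 9).
Before assert q + 3*d - 1 ≤ 5 → d + 4 ≠ 3: (3*d + q ≤ 6 → d ≠ -1) ∧ ((q > 12 ∧ q + 2*r = 4) ∨ (buf[4] ≠ 3*q - 3 ↔ buf[q + 3] ≤ d - 9))
Before n := 3*buf[q] - 5: (3*d + q ≤ 6 → d ≠ -1) ∧ ((q > 12 ∧ q + 2*r = 4) ∨ (buf[4] ≠ 3*q - 3 ↔ buf[q + 3] ≤ d - 9))
Answer: WP = (3*d + q ≤ 6 → d ≠ -1) ∧ ((q > 12 ∧ q + 2*r = 4) ∨ (buf[4] ≠ 3*q - 3 ↔ buf[q + 3] ≤ d - 9))


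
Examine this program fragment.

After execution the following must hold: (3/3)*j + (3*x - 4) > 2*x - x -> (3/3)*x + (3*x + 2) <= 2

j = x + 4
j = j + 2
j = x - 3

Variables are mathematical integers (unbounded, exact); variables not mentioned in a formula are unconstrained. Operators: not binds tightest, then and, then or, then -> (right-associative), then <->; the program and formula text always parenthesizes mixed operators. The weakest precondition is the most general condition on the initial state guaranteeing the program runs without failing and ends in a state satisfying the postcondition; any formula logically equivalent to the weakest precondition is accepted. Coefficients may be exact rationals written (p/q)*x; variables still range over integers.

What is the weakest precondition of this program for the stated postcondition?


Working backward. After the program, the postcondition (3/3)*j + (3*x - 4) > 2*x - x -> (3/3)*x + (3*x + 2) <= 2 must hold; in canonical form it is j + 2*x > 4 -> 4*x <= 0.
Before j := x - 3: 3*x > 7 -> 4*x <= 0
Before j := j + 2: 3*x > 7 -> 4*x <= 0
Before j := x + 4: 3*x > 7 -> 4*x <= 0
Answer: WP = 3*x > 7 -> 4*x <= 0


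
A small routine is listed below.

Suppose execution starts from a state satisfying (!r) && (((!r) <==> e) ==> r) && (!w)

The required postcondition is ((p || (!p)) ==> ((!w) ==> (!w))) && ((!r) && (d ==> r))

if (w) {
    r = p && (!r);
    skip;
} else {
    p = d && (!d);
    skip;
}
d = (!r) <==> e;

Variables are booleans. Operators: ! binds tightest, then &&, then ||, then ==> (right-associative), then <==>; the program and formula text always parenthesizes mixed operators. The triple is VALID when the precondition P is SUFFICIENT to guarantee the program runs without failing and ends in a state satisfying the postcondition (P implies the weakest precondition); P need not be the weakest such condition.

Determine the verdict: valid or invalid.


Working backward. After the program, the postcondition ((p || (!p)) ==> ((!w) ==> (!w))) && ((!r) && (d ==> r)) must hold; in canonical form it is (!r) && (d ==> r).
Before d := (!r) <==> e: (!r) && (((!r) <==> e) ==> r)
Then branch requires (!(p && (!r))) && (((!(p && (!r))) <==> e) ==> (p && (!r))); else branch requires (!r) && (((!r) <==> e) ==> r).
Before the if: (w ==> ((!(p && (!r))) && (((!(p && (!r))) <==> e) ==> (p && (!r))))) && ((!w) ==> ((!r) && (((!r) <==> e) ==> r)))
The weakest precondition is (w ==> ((!(p && (!r))) && (((!(p && (!r))) <==> e) ==> (p && (!r))))) && ((!w) ==> ((!r) && (((!r) <==> e) ==> r))).
Check whether (!r) && (((!r) <==> e) ==> r) && (!w) implies it.
Every state satisfying the precondition satisfies the weakest precondition: the implication holds.
Answer: valid


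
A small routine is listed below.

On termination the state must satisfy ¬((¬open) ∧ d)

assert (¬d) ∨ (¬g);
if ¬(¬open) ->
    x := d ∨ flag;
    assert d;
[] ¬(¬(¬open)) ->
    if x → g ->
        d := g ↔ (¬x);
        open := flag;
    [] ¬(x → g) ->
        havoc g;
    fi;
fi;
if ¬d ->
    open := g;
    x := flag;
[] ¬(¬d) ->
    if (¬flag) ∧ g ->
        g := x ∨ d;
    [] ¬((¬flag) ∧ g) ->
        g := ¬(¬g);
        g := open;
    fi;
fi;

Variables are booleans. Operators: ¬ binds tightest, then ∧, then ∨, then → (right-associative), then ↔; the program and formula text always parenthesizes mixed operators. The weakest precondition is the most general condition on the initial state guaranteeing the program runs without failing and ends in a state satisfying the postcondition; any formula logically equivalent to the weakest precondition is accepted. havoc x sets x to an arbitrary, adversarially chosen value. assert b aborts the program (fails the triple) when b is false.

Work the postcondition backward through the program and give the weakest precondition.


Working backward. After the program, ¬((¬open) ∧ d) must hold.
Then branch requires ¬((¬g) ∧ d); else branch requires (((¬flag) ∧ g) → (¬((¬open) ∧ d))) ∧ ((¬((¬flag) ∧ g)) → (¬((¬open) ∧ d))).
Before the if: ((¬d) → (¬((¬g) ∧ d))) ∧ (d → ((((¬flag) ∧ g) → (¬((¬open) ∧ d))) ∧ ((¬((¬flag) ∧ g)) → (¬((¬open) ∧ d)))))
Then branch requires d ∧ ((¬d) → (¬((¬g) ∧ d))) ∧ (d → ((((¬flag) ∧ g) → (¬((¬open) ∧ d))) ∧ ((¬((¬flag) ∧ g)) → (¬((¬open) ∧ d))))); else branch requires ((x → g) → (((¬(g ↔ (¬x))) → (¬((¬g) ∧ (g ↔ (¬x))))) ∧ ((g ↔ (¬x)) → ((((¬flag) ∧ g) → (¬((¬flag) ∧ (g ↔ (¬x))))) ∧ ((¬((¬flag) ∧ g)) → (¬((¬flag) ∧ (g ↔ (¬x))))))))) ∧ ((¬(x → g)) → ((d → (((¬flag) → (¬((¬open) ∧ d))) ∧ (flag → (¬((¬open) ∧ d))))) ∧ (d → (¬((¬open) ∧ d))))).
Before the if: (open → (d ∧ ((¬d) → (¬((¬g) ∧ d))) ∧ (d → ((((¬flag) ∧ g) → (¬((¬open) ∧ d))) ∧ ((¬((¬flag) ∧ g)) → (¬((¬open) ∧ d))))))) ∧ ((¬open) → (((x → g) → (((¬(g ↔ (¬x))) → (¬((¬g) ∧ (g ↔ (¬x))))) ∧ ((g ↔ (¬x)) → ((((¬flag) ∧ g) → (¬((¬flag) ∧ (g ↔ (¬x))))) ∧ ((¬((¬flag) ∧ g)) → (¬((¬flag) ∧ (g ↔ (¬x))))))))) ∧ ((¬(x → g)) → ((d → (((¬flag) → (¬((¬open) ∧ d))) ∧ (flag → (¬((¬open) ∧ d))))) ∧ (d → (¬((¬open) ∧ d)))))))
Before assert (¬d) ∨ (¬g): ((¬d) ∨ (¬g)) ∧ (open → (d ∧ ((¬d) → (¬((¬g) ∧ d))) ∧ (d → ((((¬flag) ∧ g) → (¬((¬open) ∧ d))) ∧ ((¬((¬flag) ∧ g)) → (¬((¬open) ∧ d))))))) ∧ ((¬open) → (((x → g) → (((¬(g ↔ (¬x))) → (¬((¬g) ∧ (g ↔ (¬x))))) ∧ ((g ↔ (¬x)) → ((((¬flag) ∧ g) → (¬((¬flag) ∧ (g ↔ (¬x))))) ∧ ((¬((¬flag) ∧ g)) → (¬((¬flag) ∧ (g ↔ (¬x))))))))) ∧ ((¬(x → g)) → ((d → (((¬flag) → (¬((¬open) ∧ d))) ∧ (flag → (¬((¬open) ∧ d))))) ∧ (d → (¬((¬open) ∧ d)))))))
Answer: WP = ((¬d) ∨ (¬g)) ∧ (open → (d ∧ ((¬d) → (¬((¬g) ∧ d))) ∧ (d → ((((¬flag) ∧ g) → (¬((¬open) ∧ d))) ∧ ((¬((¬flag) ∧ g)) → (¬((¬open) ∧ d))))))) ∧ ((¬open) → (((x → g) → (((¬(g ↔ (¬x))) → (¬((¬g) ∧ (g ↔ (¬x))))) ∧ ((g ↔ (¬x)) → ((((¬flag) ∧ g) → (¬((¬flag) ∧ (g ↔ (¬x))))) ∧ ((¬((¬flag) ∧ g)) → (¬((¬flag) ∧ (g ↔ (¬x))))))))) ∧ ((¬(x → g)) → ((d → (((¬flag) → (¬((¬open) ∧ d))) ∧ (flag → (¬((¬open) ∧ d))))) ∧ (d → (¬((¬open) ∧ d)))))))


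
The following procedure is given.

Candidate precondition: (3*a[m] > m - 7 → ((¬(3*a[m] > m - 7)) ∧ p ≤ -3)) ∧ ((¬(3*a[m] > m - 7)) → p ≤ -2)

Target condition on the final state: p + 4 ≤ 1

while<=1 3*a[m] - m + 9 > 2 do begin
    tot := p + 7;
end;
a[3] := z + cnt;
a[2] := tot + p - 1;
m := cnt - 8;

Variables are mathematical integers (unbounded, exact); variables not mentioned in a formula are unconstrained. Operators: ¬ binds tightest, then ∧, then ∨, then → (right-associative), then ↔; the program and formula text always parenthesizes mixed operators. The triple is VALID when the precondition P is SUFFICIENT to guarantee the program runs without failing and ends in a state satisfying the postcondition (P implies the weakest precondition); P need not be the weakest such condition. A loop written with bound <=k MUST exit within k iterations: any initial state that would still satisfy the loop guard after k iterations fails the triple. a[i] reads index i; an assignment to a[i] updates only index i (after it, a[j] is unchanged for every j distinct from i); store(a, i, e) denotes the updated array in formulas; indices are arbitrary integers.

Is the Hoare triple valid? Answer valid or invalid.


Working backward. After the program, the postcondition p + 4 ≤ 1 must hold; in canonical form it is p ≤ -3.
Before m := cnt - 8: p ≤ -3
Before a[2] := tot + p - 1: p ≤ -3
Before a[3] := z + cnt: p ≤ -3
Before the loop (bound <=1), unroll the exhaustion recursion (WP_0 = exit-now case; WP_j = one more guarded iteration, up to j = 1):
  WP_0: (¬(3*a[m] > m - 7)) ∧ p ≤ -3
  WP_1: (3*a[m] > m - 7 → ((¬(3*a[m] > m - 7)) ∧ p ≤ -3)) ∧ ((¬(3*a[m] > m - 7)) → p ≤ -3)
So before the loop: (3*a[m] > m - 7 → ((¬(3*a[m] > m - 7)) ∧ p ≤ -3)) ∧ ((¬(3*a[m] > m - 7)) → p ≤ -3)
The weakest precondition is (3*a[m] > m - 7 → ((¬(3*a[m] > m - 7)) ∧ p ≤ -3)) ∧ ((¬(3*a[m] > m - 7)) → p ≤ -3).
Check whether (3*a[m] > m - 7 → ((¬(3*a[m] > m - 7)) ∧ p ≤ -3)) ∧ ((¬(3*a[m] > m - 7)) → p ≤ -2) implies it.
Countermodel: at the initial state a = {[7] = 0, elsewhere 0}, m = 7, p = -2, the precondition holds but the weakest precondition fails.
Answer: invalid


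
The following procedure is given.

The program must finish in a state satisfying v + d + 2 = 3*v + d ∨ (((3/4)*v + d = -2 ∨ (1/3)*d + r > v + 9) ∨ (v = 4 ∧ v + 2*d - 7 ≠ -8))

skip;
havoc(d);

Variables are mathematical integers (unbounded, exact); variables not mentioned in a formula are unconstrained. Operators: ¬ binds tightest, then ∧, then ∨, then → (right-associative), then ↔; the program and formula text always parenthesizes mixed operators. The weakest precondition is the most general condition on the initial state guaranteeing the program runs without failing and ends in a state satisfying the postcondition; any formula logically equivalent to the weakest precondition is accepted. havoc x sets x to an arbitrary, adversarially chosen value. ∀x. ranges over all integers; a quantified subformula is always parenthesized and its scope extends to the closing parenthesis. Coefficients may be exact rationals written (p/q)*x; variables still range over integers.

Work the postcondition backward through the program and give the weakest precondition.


Working backward. After the program, the postcondition v + d + 2 = 3*v + d ∨ (((3/4)*v + d = -2 ∨ (1/3)*d + r > v + 9) ∨ (v = 4 ∧ v + 2*d - 7 ≠ -8)) must hold; in canonical form it is 2*v = 2 ∨ d + (3/4)*v = -2 ∨ (1/3)*d + r > v + 9 ∨ (v = 4 ∧ 2*d + v ≠ -1).
Before havoc d: ∀d_1. (2*v = 2 ∨ d_1 + (3/4)*v = -2 ∨ (1/3)*d_1 + r > v + 9 ∨ (v = 4 ∧ 2*d_1 + v ≠ -1))
Before skip: ∀d_1. (2*v = 2 ∨ d_1 + (3/4)*v = -2 ∨ (1/3)*d_1 + r > v + 9 ∨ (v = 4 ∧ 2*d_1 + v ≠ -1))
Answer: WP = ∀d_1. (2*v = 2 ∨ d_1 + (3/4)*v = -2 ∨ (1/3)*d_1 + r > v + 9 ∨ (v = 4 ∧ 2*d_1 + v ≠ -1))


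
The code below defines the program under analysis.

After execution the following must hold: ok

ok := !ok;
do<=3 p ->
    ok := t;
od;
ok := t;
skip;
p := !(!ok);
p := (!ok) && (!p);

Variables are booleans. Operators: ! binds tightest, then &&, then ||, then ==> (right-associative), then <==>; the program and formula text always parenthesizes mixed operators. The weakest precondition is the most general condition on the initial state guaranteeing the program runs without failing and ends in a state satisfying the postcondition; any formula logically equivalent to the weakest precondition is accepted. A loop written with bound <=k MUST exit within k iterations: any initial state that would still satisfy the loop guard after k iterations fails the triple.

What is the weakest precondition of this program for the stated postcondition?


Working backward. After the program, ok must hold.
Before p := (!ok) && (!p): ok
Before p := !(!ok): ok
Before skip: ok
Before ok := t: t
Before the loop (bound <=3), unroll the exhaustion recursion (WP_0 = exit-now case; WP_j = one more guarded iteration, up to j = 3):
  WP_0: (!p) && t
  WP_1: (p ==> ((!p) && t)) && ((!p) ==> t)
  WP_2: (p ==> ((p ==> ((!p) && t)) && ((!p) ==> t))) && ((!p) ==> t)
  WP_3: (p ==> ((p ==> ((p ==> ((!p) && t)) && ((!p) ==> t))) && ((!p) ==> t))) && ((!p) ==> t)
So before the loop: (p ==> ((p ==> ((p ==> ((!p) && t)) && ((!p) ==> t))) && ((!p) ==> t))) && ((!p) ==> t)
Before ok := !ok: (p ==> ((p ==> ((p ==> ((!p) && t)) && ((!p) ==> t))) && ((!p) ==> t))) && ((!p) ==> t)
Answer: WP = (p ==> ((p ==> ((p ==> ((!p) && t)) && ((!p) ==> t))) && ((!p) ==> t))) && ((!p) ==> t)


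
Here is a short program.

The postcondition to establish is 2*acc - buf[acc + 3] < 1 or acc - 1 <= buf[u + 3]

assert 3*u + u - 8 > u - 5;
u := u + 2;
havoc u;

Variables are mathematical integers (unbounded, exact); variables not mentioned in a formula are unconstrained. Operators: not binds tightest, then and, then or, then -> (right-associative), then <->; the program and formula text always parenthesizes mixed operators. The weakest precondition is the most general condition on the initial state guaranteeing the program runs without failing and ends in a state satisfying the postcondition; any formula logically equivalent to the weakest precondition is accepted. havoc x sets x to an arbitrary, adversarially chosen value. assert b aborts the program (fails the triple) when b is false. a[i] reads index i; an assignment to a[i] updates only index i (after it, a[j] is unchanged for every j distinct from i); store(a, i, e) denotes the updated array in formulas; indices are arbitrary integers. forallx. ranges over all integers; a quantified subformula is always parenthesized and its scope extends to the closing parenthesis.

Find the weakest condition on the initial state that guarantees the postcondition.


Working backward. After the program, the postcondition 2*acc - buf[acc + 3] < 1 or acc - 1 <= buf[u + 3] must hold; in canonical form it is 2*acc < buf[acc + 3] + 1 or acc <= buf[u + 3] + 1.
Before havoc u: forall u_1. (2*acc < buf[acc + 3] + 1 or acc <= buf[u_1 + 3] + 1)
Before u := u + 2: forall u_1. (2*acc < buf[acc + 3] + 1 or acc <= buf[u_1 + 3] + 1)
Before assert 3*u + u - 8 > u - 5: 3*u > 3 and (forall u_1. (2*acc < buf[acc + 3] + 1 or acc <= buf[u_1 + 3] + 1))
Answer: WP = 3*u > 3 and (forall u_1. (2*acc < buf[acc + 3] + 1 or acc <= buf[u_1 + 3] + 1))


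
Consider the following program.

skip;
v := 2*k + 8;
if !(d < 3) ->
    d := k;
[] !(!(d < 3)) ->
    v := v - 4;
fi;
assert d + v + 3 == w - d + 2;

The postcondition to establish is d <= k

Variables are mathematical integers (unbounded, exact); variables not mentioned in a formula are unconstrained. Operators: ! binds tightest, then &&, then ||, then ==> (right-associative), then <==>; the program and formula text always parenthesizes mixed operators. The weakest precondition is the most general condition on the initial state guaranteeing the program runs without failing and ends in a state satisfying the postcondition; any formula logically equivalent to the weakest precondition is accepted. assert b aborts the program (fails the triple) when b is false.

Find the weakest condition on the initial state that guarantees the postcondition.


Working backward. After the program, d <= k must hold.
Before assert d + v + 3 == w - d + 2: 2*d + v == w - 1 && d <= k
Then branch requires 2*k + v == w - 1; else branch requires 2*d + v == w + 3 && d <= k.
Before the if: ((!(d < 3)) ==> 2*k + v == w - 1) && (d < 3 ==> (2*d + v == w + 3 && d <= k))
Before v := 2*k + 8: ((!(d < 3)) ==> 4*k == w - 9) && (d < 3 ==> (2*d + 2*k == w - 5 && d <= k))
Before skip: ((!(d < 3)) ==> 4*k == w - 9) && (d < 3 ==> (2*d + 2*k == w - 5 && d <= k))
Answer: WP = ((!(d < 3)) ==> 4*k == w - 9) && (d < 3 ==> (2*d + 2*k == w - 5 && d <= k))


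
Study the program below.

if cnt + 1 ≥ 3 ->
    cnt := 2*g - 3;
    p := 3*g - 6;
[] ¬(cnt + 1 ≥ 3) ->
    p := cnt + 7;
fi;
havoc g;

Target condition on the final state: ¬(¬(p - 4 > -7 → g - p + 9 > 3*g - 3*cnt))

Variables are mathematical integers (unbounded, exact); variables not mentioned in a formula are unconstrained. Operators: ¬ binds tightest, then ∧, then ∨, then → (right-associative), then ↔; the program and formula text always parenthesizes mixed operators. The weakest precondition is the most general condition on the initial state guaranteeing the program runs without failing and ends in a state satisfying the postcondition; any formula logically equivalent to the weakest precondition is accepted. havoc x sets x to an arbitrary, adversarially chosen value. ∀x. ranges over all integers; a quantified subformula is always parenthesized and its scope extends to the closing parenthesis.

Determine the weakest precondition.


Working backward. After the program, the postcondition ¬(¬(p - 4 > -7 → g - p + 9 > 3*g - 3*cnt)) must hold; in canonical form it is p > -3 → 3*cnt > 2*g + p - 9.
Before havoc g: ∀g_1. (p > -3 → 3*cnt > 2*g_1 + p - 9)
Then branch requires ∀g_1. (3*g > 3 → 3*g > 2*g_1 - 6); else branch requires ∀g_1. (cnt > -10 → 2*cnt > 2*g_1 - 2).
Before the if: (cnt ≥ 2 → (∀g_1. (3*g > 3 → 3*g > 2*g_1 - 6))) ∧ ((¬(cnt ≥ 2)) → (∀g_1. (cnt > -10 → 2*cnt > 2*g_1 - 2)))
Answer: WP = (cnt ≥ 2 → (∀g_1. (3*g > 3 → 3*g > 2*g_1 - 6))) ∧ ((¬(cnt ≥ 2)) → (∀g_1. (cnt > -10 → 2*cnt > 2*g_1 - 2)))


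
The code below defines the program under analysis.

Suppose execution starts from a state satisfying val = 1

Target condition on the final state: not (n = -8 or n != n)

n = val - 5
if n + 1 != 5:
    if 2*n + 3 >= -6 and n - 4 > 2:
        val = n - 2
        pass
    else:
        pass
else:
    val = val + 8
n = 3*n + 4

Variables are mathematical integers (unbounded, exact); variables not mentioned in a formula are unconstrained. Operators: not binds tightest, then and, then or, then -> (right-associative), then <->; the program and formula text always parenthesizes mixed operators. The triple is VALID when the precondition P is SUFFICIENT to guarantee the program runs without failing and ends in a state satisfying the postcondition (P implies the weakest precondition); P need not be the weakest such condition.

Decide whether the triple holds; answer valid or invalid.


Working backward. After the program, the postcondition not (n = -8 or n != n) must hold; in canonical form it is not (n = -8).
Before n := 3*n + 4: not (3*n = -12)
Then branch requires ((2*n >= -9 and n > 6) -> (not (3*n = -12))) and ((not (2*n >= -9 and n > 6)) -> (not (3*n = -12))); else branch requires not (3*n = -12).
Before the if: (n != 4 -> (((2*n >= -9 and n > 6) -> (not (3*n = -12))) and ((not (2*n >= -9 and n > 6)) -> (not (3*n = -12))))) and ((not (n != 4)) -> (not (3*n = -12)))
Before n := val - 5: (val != 9 -> (((2*val >= 1 and val > 11) -> (not (3*val = 3))) and ((not (2*val >= 1 and val > 11)) -> (not (3*val = 3))))) and ((not (val != 9)) -> (not (3*val = 3)))
The weakest precondition is (val != 9 -> (((2*val >= 1 and val > 11) -> (not (3*val = 3))) and ((not (2*val >= 1 and val > 11)) -> (not (3*val = 3))))) and ((not (val != 9)) -> (not (3*val = 3))).
Check whether val = 1 implies it.
Countermodel: at the initial state val = 1, the precondition holds but the weakest precondition fails.
Answer: invalid


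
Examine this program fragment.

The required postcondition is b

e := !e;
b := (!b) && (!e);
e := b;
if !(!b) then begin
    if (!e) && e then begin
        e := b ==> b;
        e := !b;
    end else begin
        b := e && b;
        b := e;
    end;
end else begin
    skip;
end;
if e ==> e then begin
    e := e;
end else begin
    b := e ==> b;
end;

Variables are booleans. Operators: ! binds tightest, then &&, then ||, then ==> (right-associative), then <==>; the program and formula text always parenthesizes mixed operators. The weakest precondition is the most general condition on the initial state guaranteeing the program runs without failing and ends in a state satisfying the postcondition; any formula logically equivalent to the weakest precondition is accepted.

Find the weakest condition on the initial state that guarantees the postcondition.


Working backward. After the program, b must hold.
Then branch requires b; else branch requires e ==> b.
Before the if: b
Then branch requires e; else branch requires b.
Before the if: (b ==> e) && ((!b) ==> b)
Before e := b: (!b) ==> b
Before b := (!b) && (!e): (!((!b) && (!e))) ==> ((!b) && (!e))
Before e := !e: (!((!b) && e)) ==> ((!b) && e)
Answer: WP = (!((!b) && e)) ==> ((!b) && e)


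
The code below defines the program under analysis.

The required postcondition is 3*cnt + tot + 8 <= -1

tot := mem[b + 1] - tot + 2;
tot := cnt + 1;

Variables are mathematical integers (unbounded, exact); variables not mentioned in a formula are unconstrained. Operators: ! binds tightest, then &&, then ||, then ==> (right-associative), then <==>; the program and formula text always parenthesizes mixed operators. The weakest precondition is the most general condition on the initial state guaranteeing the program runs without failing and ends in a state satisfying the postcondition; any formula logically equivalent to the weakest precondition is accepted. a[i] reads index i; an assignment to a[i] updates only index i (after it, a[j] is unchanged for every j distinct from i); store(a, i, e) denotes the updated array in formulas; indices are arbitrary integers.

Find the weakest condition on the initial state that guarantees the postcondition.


Working backward. After the program, the postcondition 3*cnt + tot + 8 <= -1 must hold; in canonical form it is 3*cnt + tot <= -9.
Before tot := cnt + 1: 4*cnt <= -10
Before tot := mem[b + 1] - tot + 2: 4*cnt <= -10
Answer: WP = 4*cnt <= -10


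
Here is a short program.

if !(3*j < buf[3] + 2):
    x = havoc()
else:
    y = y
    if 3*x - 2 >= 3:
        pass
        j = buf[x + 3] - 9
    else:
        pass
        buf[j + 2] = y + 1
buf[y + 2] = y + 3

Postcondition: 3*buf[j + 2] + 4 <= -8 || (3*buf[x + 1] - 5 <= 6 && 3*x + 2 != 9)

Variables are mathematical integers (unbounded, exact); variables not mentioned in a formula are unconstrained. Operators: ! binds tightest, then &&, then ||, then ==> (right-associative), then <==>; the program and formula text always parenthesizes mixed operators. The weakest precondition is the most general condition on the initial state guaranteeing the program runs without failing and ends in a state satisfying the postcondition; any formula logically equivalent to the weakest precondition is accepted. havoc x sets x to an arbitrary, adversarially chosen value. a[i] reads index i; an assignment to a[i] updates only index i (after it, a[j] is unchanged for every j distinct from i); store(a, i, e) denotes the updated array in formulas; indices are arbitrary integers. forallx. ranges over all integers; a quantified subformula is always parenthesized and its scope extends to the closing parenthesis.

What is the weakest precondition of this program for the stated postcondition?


Working backward. After the program, the postcondition 3*buf[j + 2] + 4 <= -8 || (3*buf[x + 1] - 5 <= 6 && 3*x + 2 != 9) must hold; in canonical form it is 3*buf[j + 2] <= -12 || (3*buf[x + 1] <= 11 && 3*x != 7).
Before buf[y + 2] := y + 3: 3*store(buf, y + 2, y + 3)[j + 2] <= -12 || (3*store(buf, y + 2, y + 3)[x + 1] <= 11 && 3*x != 7)
Then branch requires forall x_1. (3*store(buf, y + 2, y + 3)[j + 2] <= -12 || (3*store(buf, y + 2, y + 3)[x_1 + 1] <= 11 && 3*x_1 != 7)); else branch requires (3*x >= 5 ==> (3*store(buf, y + 2, y + 3)[buf[x + 3] - 7] <= -12 || (3*store(buf, y + 2, y + 3)[x + 1] <= 11 && 3*x != 7))) && ((!(3*x >= 5)) ==> (3*store(store(buf, j + 2, y + 1), y + 2, y + 3)[j + 2] <= -12 || (3*store(store(buf, j + 2, y + 1), y + 2, y + 3)[x + 1] <= 11 && 3*x != 7))).
Before the if: ((!(3*j < buf[3] + 2)) ==> (forall x_1. (3*store(buf, y + 2, y + 3)[j + 2] <= -12 || (3*store(buf, y + 2, y + 3)[x_1 + 1] <= 11 && 3*x_1 != 7)))) && (3*j < buf[3] + 2 ==> ((3*x >= 5 ==> (3*store(buf, y + 2, y + 3)[buf[x + 3] - 7] <= -12 || (3*store(buf, y + 2, y + 3)[x + 1] <= 11 && 3*x != 7))) && ((!(3*x >= 5)) ==> (3*store(store(buf, j + 2, y + 1), y + 2, y + 3)[j + 2] <= -12 || (3*store(store(buf, j + 2, y + 1), y + 2, y + 3)[x + 1] <= 11 && 3*x != 7)))))
Answer: WP = ((!(3*j < buf[3] + 2)) ==> (forall x_1. (3*store(buf, y + 2, y + 3)[j + 2] <= -12 || (3*store(buf, y + 2, y + 3)[x_1 + 1] <= 11 && 3*x_1 != 7)))) && (3*j < buf[3] + 2 ==> ((3*x >= 5 ==> (3*store(buf, y + 2, y + 3)[buf[x + 3] - 7] <= -12 || (3*store(buf, y + 2, y + 3)[x + 1] <= 11 && 3*x != 7))) && ((!(3*x >= 5)) ==> (3*store(store(buf, j + 2, y + 1), y + 2, y + 3)[j + 2] <= -12 || (3*store(store(buf, j + 2, y + 1), y + 2, y + 3)[x + 1] <= 11 && 3*x != 7)))))


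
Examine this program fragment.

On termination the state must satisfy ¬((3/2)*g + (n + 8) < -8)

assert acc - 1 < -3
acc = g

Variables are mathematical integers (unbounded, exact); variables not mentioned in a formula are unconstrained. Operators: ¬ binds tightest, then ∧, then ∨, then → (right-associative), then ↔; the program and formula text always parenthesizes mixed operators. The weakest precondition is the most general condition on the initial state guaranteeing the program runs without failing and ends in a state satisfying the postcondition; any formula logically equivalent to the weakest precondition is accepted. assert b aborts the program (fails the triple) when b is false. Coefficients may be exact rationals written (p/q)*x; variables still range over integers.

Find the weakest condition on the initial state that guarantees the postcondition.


Working backward. After the program, the postcondition ¬((3/2)*g + (n + 8) < -8) must hold; in canonical form it is ¬((3/2)*g + n < -16).
Before acc := g: ¬((3/2)*g + n < -16)
Before assert acc - 1 < -3: acc < -2 ∧ (¬((3/2)*g + n < -16))
Answer: WP = acc < -2 ∧ (¬((3/2)*g + n < -16))


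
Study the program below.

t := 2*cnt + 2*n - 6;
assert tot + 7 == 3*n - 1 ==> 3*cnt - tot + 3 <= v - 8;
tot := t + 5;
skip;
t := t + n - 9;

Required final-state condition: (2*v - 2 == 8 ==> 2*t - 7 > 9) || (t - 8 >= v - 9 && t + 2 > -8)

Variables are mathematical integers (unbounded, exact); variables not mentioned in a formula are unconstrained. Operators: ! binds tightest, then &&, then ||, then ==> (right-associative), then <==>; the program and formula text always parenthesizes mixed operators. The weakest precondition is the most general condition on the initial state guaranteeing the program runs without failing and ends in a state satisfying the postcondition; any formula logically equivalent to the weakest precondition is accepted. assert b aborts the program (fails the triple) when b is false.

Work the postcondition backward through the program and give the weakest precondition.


Working backward. After the program, the postcondition (2*v - 2 == 8 ==> 2*t - 7 > 9) || (t - 8 >= v - 9 && t + 2 > -8) must hold; in canonical form it is (2*v == 10 ==> 2*t > 16) || (t >= v - 1 && t > -10).
Before t := t + n - 9: (2*v == 10 ==> 2*n + 2*t > 34) || (n + t >= v + 8 && n + t > -1)
Before skip: (2*v == 10 ==> 2*n + 2*t > 34) || (n + t >= v + 8 && n + t > -1)
Before tot := t + 5: (2*v == 10 ==> 2*n + 2*t > 34) || (n + t >= v + 8 && n + t > -1)
Before assert tot + 7 == 3*n - 1 ==> 3*cnt - tot + 3 <= v - 8: (tot == 3*n - 8 ==> 3*cnt <= tot + v - 11) && ((2*v == 10 ==> 2*n + 2*t > 34) || (n + t >= v + 8 && n + t > -1))
Before t := 2*cnt + 2*n - 6: (tot == 3*n - 8 ==> 3*cnt <= tot + v - 11) && ((2*v == 10 ==> 4*cnt + 6*n > 46) || (2*cnt + 3*n >= v + 14 && 2*cnt + 3*n > 5))
Answer: WP = (tot == 3*n - 8 ==> 3*cnt <= tot + v - 11) && ((2*v == 10 ==> 4*cnt + 6*n > 46) || (2*cnt + 3*n >= v + 14 && 2*cnt + 3*n > 5))


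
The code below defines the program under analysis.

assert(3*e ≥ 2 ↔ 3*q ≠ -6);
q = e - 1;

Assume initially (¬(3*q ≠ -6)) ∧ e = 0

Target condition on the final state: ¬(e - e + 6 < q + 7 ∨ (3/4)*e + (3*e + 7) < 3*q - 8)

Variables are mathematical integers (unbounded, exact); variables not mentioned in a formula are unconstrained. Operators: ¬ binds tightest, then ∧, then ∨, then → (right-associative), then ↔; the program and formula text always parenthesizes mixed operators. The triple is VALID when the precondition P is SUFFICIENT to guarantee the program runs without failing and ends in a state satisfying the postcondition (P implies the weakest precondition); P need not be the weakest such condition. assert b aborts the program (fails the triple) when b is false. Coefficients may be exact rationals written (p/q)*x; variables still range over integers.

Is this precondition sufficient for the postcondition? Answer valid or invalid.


Working backward. After the program, the postcondition ¬(e - e + 6 < q + 7 ∨ (3/4)*e + (3*e + 7) < 3*q - 8) must hold; in canonical form it is ¬(q > -1 ∨ (15/4)*e < 3*q - 15).
Before q := e - 1: ¬(e > 0 ∨ (3/4)*e < -18)
Before assert 3*e ≥ 2 ↔ 3*q ≠ -6: (3*e ≥ 2 ↔ 3*q ≠ -6) ∧ (¬(e > 0 ∨ (3/4)*e < -18))
The weakest precondition is (3*e ≥ 2 ↔ 3*q ≠ -6) ∧ (¬(e > 0 ∨ (3/4)*e < -18)).
Check whether (¬(3*q ≠ -6)) ∧ e = 0 implies it.
Every state satisfying the precondition satisfies the weakest precondition: the implication holds.
Answer: valid


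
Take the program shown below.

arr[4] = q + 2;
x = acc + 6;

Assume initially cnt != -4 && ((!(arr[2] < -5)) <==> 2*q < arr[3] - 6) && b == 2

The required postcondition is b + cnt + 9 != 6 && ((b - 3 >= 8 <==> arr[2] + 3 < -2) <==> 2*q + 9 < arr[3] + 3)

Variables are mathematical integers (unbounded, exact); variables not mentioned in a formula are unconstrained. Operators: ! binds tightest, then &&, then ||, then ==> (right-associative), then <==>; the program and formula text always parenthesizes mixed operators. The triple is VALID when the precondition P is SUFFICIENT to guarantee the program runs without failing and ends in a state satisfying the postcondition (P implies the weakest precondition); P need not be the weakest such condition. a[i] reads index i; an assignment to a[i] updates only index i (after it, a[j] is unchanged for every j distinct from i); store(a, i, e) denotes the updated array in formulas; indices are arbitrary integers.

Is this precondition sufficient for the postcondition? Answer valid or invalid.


Working backward. After the program, the postcondition b + cnt + 9 != 6 && ((b - 3 >= 8 <==> arr[2] + 3 < -2) <==> 2*q + 9 < arr[3] + 3) must hold; in canonical form it is b + cnt != -3 && ((b >= 11 <==> arr[2] < -5) <==> 2*q < arr[3] - 6).
Before x := acc + 6: b + cnt != -3 && ((b >= 11 <==> arr[2] < -5) <==> 2*q < arr[3] - 6)
Before arr[4] := q + 2: b + cnt != -3 && ((b >= 11 <==> arr[2] < -5) <==> 2*q < arr[3] - 6)
The weakest precondition is b + cnt != -3 && ((b >= 11 <==> arr[2] < -5) <==> 2*q < arr[3] - 6).
Check whether cnt != -4 && ((!(arr[2] < -5)) <==> 2*q < arr[3] - 6) && b == 2 implies it.
Countermodel: at the initial state arr = {[2] = -6, [3] = 0, elsewhere 0}, b = 2, cnt = -5, q = 0, the precondition holds but the weakest precondition fails.
Answer: invalid


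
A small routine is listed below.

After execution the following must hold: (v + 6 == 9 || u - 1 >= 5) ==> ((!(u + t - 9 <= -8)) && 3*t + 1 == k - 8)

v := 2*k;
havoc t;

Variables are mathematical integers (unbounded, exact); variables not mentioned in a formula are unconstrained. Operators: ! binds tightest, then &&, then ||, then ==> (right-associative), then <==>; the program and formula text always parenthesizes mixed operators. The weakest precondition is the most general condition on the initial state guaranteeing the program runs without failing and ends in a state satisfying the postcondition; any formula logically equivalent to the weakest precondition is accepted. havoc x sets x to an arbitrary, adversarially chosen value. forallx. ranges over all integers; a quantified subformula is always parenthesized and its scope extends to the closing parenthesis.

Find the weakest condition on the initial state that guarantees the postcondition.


Working backward. After the program, the postcondition (v + 6 == 9 || u - 1 >= 5) ==> ((!(u + t - 9 <= -8)) && 3*t + 1 == k - 8) must hold; in canonical form it is (v == 3 || u >= 6) ==> ((!(t + u <= 1)) && 3*t == k - 9).
Before havoc t: forall t_1. ((v == 3 || u >= 6) ==> ((!(t_1 + u <= 1)) && 3*t_1 == k - 9))
Before v := 2*k: forall t_1. ((2*k == 3 || u >= 6) ==> ((!(t_1 + u <= 1)) && 3*t_1 == k - 9))
Answer: WP = forall t_1. ((2*k == 3 || u >= 6) ==> ((!(t_1 + u <= 1)) && 3*t_1 == k - 9))


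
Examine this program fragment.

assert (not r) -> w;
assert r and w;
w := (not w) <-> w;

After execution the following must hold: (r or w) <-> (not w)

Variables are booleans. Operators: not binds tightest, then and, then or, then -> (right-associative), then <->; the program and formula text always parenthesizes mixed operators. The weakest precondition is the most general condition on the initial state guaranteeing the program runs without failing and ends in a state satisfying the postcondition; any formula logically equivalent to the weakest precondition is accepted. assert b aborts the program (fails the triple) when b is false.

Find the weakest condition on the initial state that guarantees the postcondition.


Working backward. After the program, (r or w) <-> (not w) must hold.
Before w := (not w) <-> w: (r or ((not w) <-> w)) <-> (not ((not w) <-> w))
Before assert r and w: r and w and ((r or ((not w) <-> w)) <-> (not ((not w) <-> w)))
Before assert (not r) -> w: ((not r) -> w) and r and w and ((r or ((not w) <-> w)) <-> (not ((not w) <-> w)))
Answer: WP = ((not r) -> w) and r and w and ((r or ((not w) <-> w)) <-> (not ((not w) <-> w)))
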